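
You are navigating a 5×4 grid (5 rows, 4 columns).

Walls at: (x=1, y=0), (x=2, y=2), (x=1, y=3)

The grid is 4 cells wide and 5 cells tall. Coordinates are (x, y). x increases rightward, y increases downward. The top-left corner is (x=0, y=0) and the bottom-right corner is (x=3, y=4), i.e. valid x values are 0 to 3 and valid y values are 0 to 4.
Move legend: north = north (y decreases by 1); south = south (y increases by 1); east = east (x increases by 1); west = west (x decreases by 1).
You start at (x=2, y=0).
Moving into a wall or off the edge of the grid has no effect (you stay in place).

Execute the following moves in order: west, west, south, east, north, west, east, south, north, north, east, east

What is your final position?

Answer: Final position: (x=3, y=0)

Derivation:
Start: (x=2, y=0)
  west (west): blocked, stay at (x=2, y=0)
  west (west): blocked, stay at (x=2, y=0)
  south (south): (x=2, y=0) -> (x=2, y=1)
  east (east): (x=2, y=1) -> (x=3, y=1)
  north (north): (x=3, y=1) -> (x=3, y=0)
  west (west): (x=3, y=0) -> (x=2, y=0)
  east (east): (x=2, y=0) -> (x=3, y=0)
  south (south): (x=3, y=0) -> (x=3, y=1)
  north (north): (x=3, y=1) -> (x=3, y=0)
  north (north): blocked, stay at (x=3, y=0)
  east (east): blocked, stay at (x=3, y=0)
  east (east): blocked, stay at (x=3, y=0)
Final: (x=3, y=0)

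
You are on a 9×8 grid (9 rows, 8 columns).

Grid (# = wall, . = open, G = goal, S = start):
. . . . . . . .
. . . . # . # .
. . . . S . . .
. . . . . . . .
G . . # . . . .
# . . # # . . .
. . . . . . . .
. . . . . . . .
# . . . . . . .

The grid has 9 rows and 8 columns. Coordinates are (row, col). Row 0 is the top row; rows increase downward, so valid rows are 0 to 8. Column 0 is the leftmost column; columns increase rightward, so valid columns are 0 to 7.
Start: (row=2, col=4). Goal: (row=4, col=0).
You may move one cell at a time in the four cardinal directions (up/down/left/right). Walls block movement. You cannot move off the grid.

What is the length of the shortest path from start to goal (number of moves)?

BFS from (row=2, col=4) until reaching (row=4, col=0):
  Distance 0: (row=2, col=4)
  Distance 1: (row=2, col=3), (row=2, col=5), (row=3, col=4)
  Distance 2: (row=1, col=3), (row=1, col=5), (row=2, col=2), (row=2, col=6), (row=3, col=3), (row=3, col=5), (row=4, col=4)
  Distance 3: (row=0, col=3), (row=0, col=5), (row=1, col=2), (row=2, col=1), (row=2, col=7), (row=3, col=2), (row=3, col=6), (row=4, col=5)
  Distance 4: (row=0, col=2), (row=0, col=4), (row=0, col=6), (row=1, col=1), (row=1, col=7), (row=2, col=0), (row=3, col=1), (row=3, col=7), (row=4, col=2), (row=4, col=6), (row=5, col=5)
  Distance 5: (row=0, col=1), (row=0, col=7), (row=1, col=0), (row=3, col=0), (row=4, col=1), (row=4, col=7), (row=5, col=2), (row=5, col=6), (row=6, col=5)
  Distance 6: (row=0, col=0), (row=4, col=0), (row=5, col=1), (row=5, col=7), (row=6, col=2), (row=6, col=4), (row=6, col=6), (row=7, col=5)  <- goal reached here
One shortest path (6 moves): (row=2, col=4) -> (row=2, col=3) -> (row=2, col=2) -> (row=2, col=1) -> (row=2, col=0) -> (row=3, col=0) -> (row=4, col=0)

Answer: Shortest path length: 6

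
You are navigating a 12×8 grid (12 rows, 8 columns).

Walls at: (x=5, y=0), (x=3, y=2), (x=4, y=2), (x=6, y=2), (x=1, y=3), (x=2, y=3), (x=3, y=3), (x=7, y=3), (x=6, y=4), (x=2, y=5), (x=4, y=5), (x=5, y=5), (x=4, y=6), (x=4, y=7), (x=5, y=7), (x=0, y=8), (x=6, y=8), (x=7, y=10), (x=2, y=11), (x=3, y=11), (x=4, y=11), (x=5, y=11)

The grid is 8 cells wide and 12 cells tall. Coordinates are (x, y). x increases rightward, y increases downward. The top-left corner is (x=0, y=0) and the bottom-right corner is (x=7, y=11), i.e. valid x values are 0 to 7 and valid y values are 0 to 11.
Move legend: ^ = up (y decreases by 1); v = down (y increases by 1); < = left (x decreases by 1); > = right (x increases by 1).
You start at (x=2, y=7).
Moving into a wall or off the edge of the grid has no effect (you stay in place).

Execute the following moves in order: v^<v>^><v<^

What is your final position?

Start: (x=2, y=7)
  v (down): (x=2, y=7) -> (x=2, y=8)
  ^ (up): (x=2, y=8) -> (x=2, y=7)
  < (left): (x=2, y=7) -> (x=1, y=7)
  v (down): (x=1, y=7) -> (x=1, y=8)
  > (right): (x=1, y=8) -> (x=2, y=8)
  ^ (up): (x=2, y=8) -> (x=2, y=7)
  > (right): (x=2, y=7) -> (x=3, y=7)
  < (left): (x=3, y=7) -> (x=2, y=7)
  v (down): (x=2, y=7) -> (x=2, y=8)
  < (left): (x=2, y=8) -> (x=1, y=8)
  ^ (up): (x=1, y=8) -> (x=1, y=7)
Final: (x=1, y=7)

Answer: Final position: (x=1, y=7)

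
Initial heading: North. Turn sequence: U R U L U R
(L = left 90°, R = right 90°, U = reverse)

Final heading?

Start: North
  U (U-turn (180°)) -> South
  R (right (90° clockwise)) -> West
  U (U-turn (180°)) -> East
  L (left (90° counter-clockwise)) -> North
  U (U-turn (180°)) -> South
  R (right (90° clockwise)) -> West
Final: West

Answer: Final heading: West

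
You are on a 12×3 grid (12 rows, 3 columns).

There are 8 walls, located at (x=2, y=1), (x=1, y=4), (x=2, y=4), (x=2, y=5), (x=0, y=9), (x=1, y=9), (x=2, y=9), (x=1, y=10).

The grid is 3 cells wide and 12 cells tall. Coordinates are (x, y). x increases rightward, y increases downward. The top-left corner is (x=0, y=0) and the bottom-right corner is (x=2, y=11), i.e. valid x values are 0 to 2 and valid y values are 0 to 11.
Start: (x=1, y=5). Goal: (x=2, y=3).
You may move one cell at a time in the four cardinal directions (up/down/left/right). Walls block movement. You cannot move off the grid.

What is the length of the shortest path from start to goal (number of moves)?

BFS from (x=1, y=5) until reaching (x=2, y=3):
  Distance 0: (x=1, y=5)
  Distance 1: (x=0, y=5), (x=1, y=6)
  Distance 2: (x=0, y=4), (x=0, y=6), (x=2, y=6), (x=1, y=7)
  Distance 3: (x=0, y=3), (x=0, y=7), (x=2, y=7), (x=1, y=8)
  Distance 4: (x=0, y=2), (x=1, y=3), (x=0, y=8), (x=2, y=8)
  Distance 5: (x=0, y=1), (x=1, y=2), (x=2, y=3)  <- goal reached here
One shortest path (5 moves): (x=1, y=5) -> (x=0, y=5) -> (x=0, y=4) -> (x=0, y=3) -> (x=1, y=3) -> (x=2, y=3)

Answer: Shortest path length: 5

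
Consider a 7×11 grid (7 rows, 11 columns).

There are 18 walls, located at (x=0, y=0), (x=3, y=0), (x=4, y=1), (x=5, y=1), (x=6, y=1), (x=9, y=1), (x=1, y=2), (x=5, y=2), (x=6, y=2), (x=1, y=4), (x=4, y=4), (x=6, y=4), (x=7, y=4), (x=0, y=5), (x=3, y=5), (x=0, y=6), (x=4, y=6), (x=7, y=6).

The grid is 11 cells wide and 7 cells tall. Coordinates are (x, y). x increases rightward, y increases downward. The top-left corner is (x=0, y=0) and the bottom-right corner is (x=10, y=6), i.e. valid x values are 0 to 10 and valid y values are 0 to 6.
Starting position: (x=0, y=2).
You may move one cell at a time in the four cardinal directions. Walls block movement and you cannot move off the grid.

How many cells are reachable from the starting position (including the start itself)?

BFS flood-fill from (x=0, y=2):
  Distance 0: (x=0, y=2)
  Distance 1: (x=0, y=1), (x=0, y=3)
  Distance 2: (x=1, y=1), (x=1, y=3), (x=0, y=4)
  Distance 3: (x=1, y=0), (x=2, y=1), (x=2, y=3)
  Distance 4: (x=2, y=0), (x=3, y=1), (x=2, y=2), (x=3, y=3), (x=2, y=4)
  Distance 5: (x=3, y=2), (x=4, y=3), (x=3, y=4), (x=2, y=5)
  Distance 6: (x=4, y=2), (x=5, y=3), (x=1, y=5), (x=2, y=6)
  Distance 7: (x=6, y=3), (x=5, y=4), (x=1, y=6), (x=3, y=6)
  Distance 8: (x=7, y=3), (x=5, y=5)
  Distance 9: (x=7, y=2), (x=8, y=3), (x=4, y=5), (x=6, y=5), (x=5, y=6)
  Distance 10: (x=7, y=1), (x=8, y=2), (x=9, y=3), (x=8, y=4), (x=7, y=5), (x=6, y=6)
  Distance 11: (x=7, y=0), (x=8, y=1), (x=9, y=2), (x=10, y=3), (x=9, y=4), (x=8, y=5)
  Distance 12: (x=6, y=0), (x=8, y=0), (x=10, y=2), (x=10, y=4), (x=9, y=5), (x=8, y=6)
  Distance 13: (x=5, y=0), (x=9, y=0), (x=10, y=1), (x=10, y=5), (x=9, y=6)
  Distance 14: (x=4, y=0), (x=10, y=0), (x=10, y=6)
Total reachable: 59 (grid has 59 open cells total)

Answer: Reachable cells: 59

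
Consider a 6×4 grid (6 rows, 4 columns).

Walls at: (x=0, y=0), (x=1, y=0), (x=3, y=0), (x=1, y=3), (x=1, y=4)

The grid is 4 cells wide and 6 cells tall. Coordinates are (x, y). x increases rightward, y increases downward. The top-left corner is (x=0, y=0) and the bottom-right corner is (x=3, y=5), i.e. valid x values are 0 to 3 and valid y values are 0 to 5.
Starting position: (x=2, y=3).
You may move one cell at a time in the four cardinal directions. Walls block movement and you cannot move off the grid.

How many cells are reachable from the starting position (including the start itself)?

Answer: Reachable cells: 19

Derivation:
BFS flood-fill from (x=2, y=3):
  Distance 0: (x=2, y=3)
  Distance 1: (x=2, y=2), (x=3, y=3), (x=2, y=4)
  Distance 2: (x=2, y=1), (x=1, y=2), (x=3, y=2), (x=3, y=4), (x=2, y=5)
  Distance 3: (x=2, y=0), (x=1, y=1), (x=3, y=1), (x=0, y=2), (x=1, y=5), (x=3, y=5)
  Distance 4: (x=0, y=1), (x=0, y=3), (x=0, y=5)
  Distance 5: (x=0, y=4)
Total reachable: 19 (grid has 19 open cells total)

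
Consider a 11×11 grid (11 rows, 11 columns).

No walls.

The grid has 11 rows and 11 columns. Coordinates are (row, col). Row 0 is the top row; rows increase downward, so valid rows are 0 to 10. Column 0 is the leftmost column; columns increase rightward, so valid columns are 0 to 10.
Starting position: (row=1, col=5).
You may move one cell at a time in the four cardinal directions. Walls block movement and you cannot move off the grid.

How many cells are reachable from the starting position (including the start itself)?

Answer: Reachable cells: 121

Derivation:
BFS flood-fill from (row=1, col=5):
  Distance 0: (row=1, col=5)
  Distance 1: (row=0, col=5), (row=1, col=4), (row=1, col=6), (row=2, col=5)
  Distance 2: (row=0, col=4), (row=0, col=6), (row=1, col=3), (row=1, col=7), (row=2, col=4), (row=2, col=6), (row=3, col=5)
  Distance 3: (row=0, col=3), (row=0, col=7), (row=1, col=2), (row=1, col=8), (row=2, col=3), (row=2, col=7), (row=3, col=4), (row=3, col=6), (row=4, col=5)
  Distance 4: (row=0, col=2), (row=0, col=8), (row=1, col=1), (row=1, col=9), (row=2, col=2), (row=2, col=8), (row=3, col=3), (row=3, col=7), (row=4, col=4), (row=4, col=6), (row=5, col=5)
  Distance 5: (row=0, col=1), (row=0, col=9), (row=1, col=0), (row=1, col=10), (row=2, col=1), (row=2, col=9), (row=3, col=2), (row=3, col=8), (row=4, col=3), (row=4, col=7), (row=5, col=4), (row=5, col=6), (row=6, col=5)
  Distance 6: (row=0, col=0), (row=0, col=10), (row=2, col=0), (row=2, col=10), (row=3, col=1), (row=3, col=9), (row=4, col=2), (row=4, col=8), (row=5, col=3), (row=5, col=7), (row=6, col=4), (row=6, col=6), (row=7, col=5)
  Distance 7: (row=3, col=0), (row=3, col=10), (row=4, col=1), (row=4, col=9), (row=5, col=2), (row=5, col=8), (row=6, col=3), (row=6, col=7), (row=7, col=4), (row=7, col=6), (row=8, col=5)
  Distance 8: (row=4, col=0), (row=4, col=10), (row=5, col=1), (row=5, col=9), (row=6, col=2), (row=6, col=8), (row=7, col=3), (row=7, col=7), (row=8, col=4), (row=8, col=6), (row=9, col=5)
  Distance 9: (row=5, col=0), (row=5, col=10), (row=6, col=1), (row=6, col=9), (row=7, col=2), (row=7, col=8), (row=8, col=3), (row=8, col=7), (row=9, col=4), (row=9, col=6), (row=10, col=5)
  Distance 10: (row=6, col=0), (row=6, col=10), (row=7, col=1), (row=7, col=9), (row=8, col=2), (row=8, col=8), (row=9, col=3), (row=9, col=7), (row=10, col=4), (row=10, col=6)
  Distance 11: (row=7, col=0), (row=7, col=10), (row=8, col=1), (row=8, col=9), (row=9, col=2), (row=9, col=8), (row=10, col=3), (row=10, col=7)
  Distance 12: (row=8, col=0), (row=8, col=10), (row=9, col=1), (row=9, col=9), (row=10, col=2), (row=10, col=8)
  Distance 13: (row=9, col=0), (row=9, col=10), (row=10, col=1), (row=10, col=9)
  Distance 14: (row=10, col=0), (row=10, col=10)
Total reachable: 121 (grid has 121 open cells total)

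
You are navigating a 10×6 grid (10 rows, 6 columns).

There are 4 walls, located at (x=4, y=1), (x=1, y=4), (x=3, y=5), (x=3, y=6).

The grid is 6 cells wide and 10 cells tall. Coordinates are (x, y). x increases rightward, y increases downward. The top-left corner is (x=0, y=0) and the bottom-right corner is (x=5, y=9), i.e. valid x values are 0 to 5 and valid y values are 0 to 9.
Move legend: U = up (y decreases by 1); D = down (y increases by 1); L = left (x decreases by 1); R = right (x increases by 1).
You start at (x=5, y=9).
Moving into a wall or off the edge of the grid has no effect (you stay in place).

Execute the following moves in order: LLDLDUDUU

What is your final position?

Answer: Final position: (x=2, y=7)

Derivation:
Start: (x=5, y=9)
  L (left): (x=5, y=9) -> (x=4, y=9)
  L (left): (x=4, y=9) -> (x=3, y=9)
  D (down): blocked, stay at (x=3, y=9)
  L (left): (x=3, y=9) -> (x=2, y=9)
  D (down): blocked, stay at (x=2, y=9)
  U (up): (x=2, y=9) -> (x=2, y=8)
  D (down): (x=2, y=8) -> (x=2, y=9)
  U (up): (x=2, y=9) -> (x=2, y=8)
  U (up): (x=2, y=8) -> (x=2, y=7)
Final: (x=2, y=7)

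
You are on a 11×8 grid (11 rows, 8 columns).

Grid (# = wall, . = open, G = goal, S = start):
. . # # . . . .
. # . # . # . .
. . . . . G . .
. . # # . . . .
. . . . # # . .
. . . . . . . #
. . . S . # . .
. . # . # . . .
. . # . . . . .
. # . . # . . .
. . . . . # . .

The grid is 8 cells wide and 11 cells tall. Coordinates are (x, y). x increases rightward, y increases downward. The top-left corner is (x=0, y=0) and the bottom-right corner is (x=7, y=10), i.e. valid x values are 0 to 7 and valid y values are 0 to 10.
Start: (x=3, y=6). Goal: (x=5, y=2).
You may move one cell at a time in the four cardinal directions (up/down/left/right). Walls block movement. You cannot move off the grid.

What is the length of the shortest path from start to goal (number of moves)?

Answer: Shortest path length: 8

Derivation:
BFS from (x=3, y=6) until reaching (x=5, y=2):
  Distance 0: (x=3, y=6)
  Distance 1: (x=3, y=5), (x=2, y=6), (x=4, y=6), (x=3, y=7)
  Distance 2: (x=3, y=4), (x=2, y=5), (x=4, y=5), (x=1, y=6), (x=3, y=8)
  Distance 3: (x=2, y=4), (x=1, y=5), (x=5, y=5), (x=0, y=6), (x=1, y=7), (x=4, y=8), (x=3, y=9)
  Distance 4: (x=1, y=4), (x=0, y=5), (x=6, y=5), (x=0, y=7), (x=1, y=8), (x=5, y=8), (x=2, y=9), (x=3, y=10)
  Distance 5: (x=1, y=3), (x=0, y=4), (x=6, y=4), (x=6, y=6), (x=5, y=7), (x=0, y=8), (x=6, y=8), (x=5, y=9), (x=2, y=10), (x=4, y=10)
  Distance 6: (x=1, y=2), (x=0, y=3), (x=6, y=3), (x=7, y=4), (x=7, y=6), (x=6, y=7), (x=7, y=8), (x=0, y=9), (x=6, y=9), (x=1, y=10)
  Distance 7: (x=0, y=2), (x=2, y=2), (x=6, y=2), (x=5, y=3), (x=7, y=3), (x=7, y=7), (x=7, y=9), (x=0, y=10), (x=6, y=10)
  Distance 8: (x=0, y=1), (x=2, y=1), (x=6, y=1), (x=3, y=2), (x=5, y=2), (x=7, y=2), (x=4, y=3), (x=7, y=10)  <- goal reached here
One shortest path (8 moves): (x=3, y=6) -> (x=4, y=6) -> (x=4, y=5) -> (x=5, y=5) -> (x=6, y=5) -> (x=6, y=4) -> (x=6, y=3) -> (x=5, y=3) -> (x=5, y=2)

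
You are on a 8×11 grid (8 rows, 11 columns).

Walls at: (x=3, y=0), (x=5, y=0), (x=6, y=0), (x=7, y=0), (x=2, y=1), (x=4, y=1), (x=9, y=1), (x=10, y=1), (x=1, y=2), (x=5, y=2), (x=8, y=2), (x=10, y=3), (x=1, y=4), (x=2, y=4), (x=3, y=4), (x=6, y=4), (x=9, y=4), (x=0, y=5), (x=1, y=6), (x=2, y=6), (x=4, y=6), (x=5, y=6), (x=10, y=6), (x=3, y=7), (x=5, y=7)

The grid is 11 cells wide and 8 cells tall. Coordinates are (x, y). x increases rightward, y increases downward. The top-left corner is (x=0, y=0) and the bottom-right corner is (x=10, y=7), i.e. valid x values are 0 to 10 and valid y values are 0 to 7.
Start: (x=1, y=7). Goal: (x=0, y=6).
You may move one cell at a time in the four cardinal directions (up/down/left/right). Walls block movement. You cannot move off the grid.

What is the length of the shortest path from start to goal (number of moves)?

Answer: Shortest path length: 2

Derivation:
BFS from (x=1, y=7) until reaching (x=0, y=6):
  Distance 0: (x=1, y=7)
  Distance 1: (x=0, y=7), (x=2, y=7)
  Distance 2: (x=0, y=6)  <- goal reached here
One shortest path (2 moves): (x=1, y=7) -> (x=0, y=7) -> (x=0, y=6)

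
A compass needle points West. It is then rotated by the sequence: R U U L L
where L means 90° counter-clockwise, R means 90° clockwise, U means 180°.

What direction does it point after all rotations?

Start: West
  R (right (90° clockwise)) -> North
  U (U-turn (180°)) -> South
  U (U-turn (180°)) -> North
  L (left (90° counter-clockwise)) -> West
  L (left (90° counter-clockwise)) -> South
Final: South

Answer: Final heading: South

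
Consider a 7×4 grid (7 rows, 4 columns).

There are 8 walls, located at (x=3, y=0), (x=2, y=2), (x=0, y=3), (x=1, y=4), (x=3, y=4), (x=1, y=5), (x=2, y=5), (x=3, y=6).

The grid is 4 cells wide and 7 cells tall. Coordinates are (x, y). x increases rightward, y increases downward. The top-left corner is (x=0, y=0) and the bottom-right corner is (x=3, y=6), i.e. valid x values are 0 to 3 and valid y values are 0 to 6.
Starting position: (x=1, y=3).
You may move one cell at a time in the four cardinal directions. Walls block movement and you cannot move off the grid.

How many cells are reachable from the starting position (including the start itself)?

BFS flood-fill from (x=1, y=3):
  Distance 0: (x=1, y=3)
  Distance 1: (x=1, y=2), (x=2, y=3)
  Distance 2: (x=1, y=1), (x=0, y=2), (x=3, y=3), (x=2, y=4)
  Distance 3: (x=1, y=0), (x=0, y=1), (x=2, y=1), (x=3, y=2)
  Distance 4: (x=0, y=0), (x=2, y=0), (x=3, y=1)
Total reachable: 14 (grid has 20 open cells total)

Answer: Reachable cells: 14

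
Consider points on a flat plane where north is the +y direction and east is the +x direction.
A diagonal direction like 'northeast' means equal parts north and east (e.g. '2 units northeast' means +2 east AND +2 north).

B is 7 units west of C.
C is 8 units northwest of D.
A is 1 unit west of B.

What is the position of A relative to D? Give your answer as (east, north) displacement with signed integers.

Answer: A is at (east=-16, north=8) relative to D.

Derivation:
Place D at the origin (east=0, north=0).
  C is 8 units northwest of D: delta (east=-8, north=+8); C at (east=-8, north=8).
  B is 7 units west of C: delta (east=-7, north=+0); B at (east=-15, north=8).
  A is 1 unit west of B: delta (east=-1, north=+0); A at (east=-16, north=8).
Therefore A relative to D: (east=-16, north=8).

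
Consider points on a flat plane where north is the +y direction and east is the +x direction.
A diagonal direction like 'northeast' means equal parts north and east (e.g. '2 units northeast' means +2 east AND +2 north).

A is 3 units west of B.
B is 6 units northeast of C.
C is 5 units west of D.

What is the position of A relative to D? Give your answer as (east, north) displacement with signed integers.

Answer: A is at (east=-2, north=6) relative to D.

Derivation:
Place D at the origin (east=0, north=0).
  C is 5 units west of D: delta (east=-5, north=+0); C at (east=-5, north=0).
  B is 6 units northeast of C: delta (east=+6, north=+6); B at (east=1, north=6).
  A is 3 units west of B: delta (east=-3, north=+0); A at (east=-2, north=6).
Therefore A relative to D: (east=-2, north=6).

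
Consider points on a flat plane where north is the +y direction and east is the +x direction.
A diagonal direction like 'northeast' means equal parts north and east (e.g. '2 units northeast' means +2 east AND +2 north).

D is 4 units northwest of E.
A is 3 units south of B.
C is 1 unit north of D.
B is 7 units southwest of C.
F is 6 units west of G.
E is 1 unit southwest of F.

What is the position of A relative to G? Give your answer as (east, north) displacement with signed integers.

Place G at the origin (east=0, north=0).
  F is 6 units west of G: delta (east=-6, north=+0); F at (east=-6, north=0).
  E is 1 unit southwest of F: delta (east=-1, north=-1); E at (east=-7, north=-1).
  D is 4 units northwest of E: delta (east=-4, north=+4); D at (east=-11, north=3).
  C is 1 unit north of D: delta (east=+0, north=+1); C at (east=-11, north=4).
  B is 7 units southwest of C: delta (east=-7, north=-7); B at (east=-18, north=-3).
  A is 3 units south of B: delta (east=+0, north=-3); A at (east=-18, north=-6).
Therefore A relative to G: (east=-18, north=-6).

Answer: A is at (east=-18, north=-6) relative to G.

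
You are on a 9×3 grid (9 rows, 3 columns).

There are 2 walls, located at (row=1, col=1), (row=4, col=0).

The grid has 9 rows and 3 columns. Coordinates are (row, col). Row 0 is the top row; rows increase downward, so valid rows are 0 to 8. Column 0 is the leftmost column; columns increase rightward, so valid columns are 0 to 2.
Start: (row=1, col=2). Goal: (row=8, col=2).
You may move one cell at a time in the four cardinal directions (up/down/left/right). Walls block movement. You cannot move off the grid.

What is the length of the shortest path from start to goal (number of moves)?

BFS from (row=1, col=2) until reaching (row=8, col=2):
  Distance 0: (row=1, col=2)
  Distance 1: (row=0, col=2), (row=2, col=2)
  Distance 2: (row=0, col=1), (row=2, col=1), (row=3, col=2)
  Distance 3: (row=0, col=0), (row=2, col=0), (row=3, col=1), (row=4, col=2)
  Distance 4: (row=1, col=0), (row=3, col=0), (row=4, col=1), (row=5, col=2)
  Distance 5: (row=5, col=1), (row=6, col=2)
  Distance 6: (row=5, col=0), (row=6, col=1), (row=7, col=2)
  Distance 7: (row=6, col=0), (row=7, col=1), (row=8, col=2)  <- goal reached here
One shortest path (7 moves): (row=1, col=2) -> (row=2, col=2) -> (row=3, col=2) -> (row=4, col=2) -> (row=5, col=2) -> (row=6, col=2) -> (row=7, col=2) -> (row=8, col=2)

Answer: Shortest path length: 7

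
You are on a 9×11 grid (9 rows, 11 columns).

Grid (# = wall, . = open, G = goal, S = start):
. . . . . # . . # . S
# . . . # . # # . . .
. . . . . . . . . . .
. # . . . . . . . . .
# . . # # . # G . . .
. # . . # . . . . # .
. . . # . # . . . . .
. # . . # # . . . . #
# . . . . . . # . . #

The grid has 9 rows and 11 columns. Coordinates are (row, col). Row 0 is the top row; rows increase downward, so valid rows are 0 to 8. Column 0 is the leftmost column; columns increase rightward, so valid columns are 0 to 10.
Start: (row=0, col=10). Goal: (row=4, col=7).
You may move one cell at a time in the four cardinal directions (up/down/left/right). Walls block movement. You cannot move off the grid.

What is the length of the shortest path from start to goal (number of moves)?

BFS from (row=0, col=10) until reaching (row=4, col=7):
  Distance 0: (row=0, col=10)
  Distance 1: (row=0, col=9), (row=1, col=10)
  Distance 2: (row=1, col=9), (row=2, col=10)
  Distance 3: (row=1, col=8), (row=2, col=9), (row=3, col=10)
  Distance 4: (row=2, col=8), (row=3, col=9), (row=4, col=10)
  Distance 5: (row=2, col=7), (row=3, col=8), (row=4, col=9), (row=5, col=10)
  Distance 6: (row=2, col=6), (row=3, col=7), (row=4, col=8), (row=6, col=10)
  Distance 7: (row=2, col=5), (row=3, col=6), (row=4, col=7), (row=5, col=8), (row=6, col=9)  <- goal reached here
One shortest path (7 moves): (row=0, col=10) -> (row=0, col=9) -> (row=1, col=9) -> (row=1, col=8) -> (row=2, col=8) -> (row=2, col=7) -> (row=3, col=7) -> (row=4, col=7)

Answer: Shortest path length: 7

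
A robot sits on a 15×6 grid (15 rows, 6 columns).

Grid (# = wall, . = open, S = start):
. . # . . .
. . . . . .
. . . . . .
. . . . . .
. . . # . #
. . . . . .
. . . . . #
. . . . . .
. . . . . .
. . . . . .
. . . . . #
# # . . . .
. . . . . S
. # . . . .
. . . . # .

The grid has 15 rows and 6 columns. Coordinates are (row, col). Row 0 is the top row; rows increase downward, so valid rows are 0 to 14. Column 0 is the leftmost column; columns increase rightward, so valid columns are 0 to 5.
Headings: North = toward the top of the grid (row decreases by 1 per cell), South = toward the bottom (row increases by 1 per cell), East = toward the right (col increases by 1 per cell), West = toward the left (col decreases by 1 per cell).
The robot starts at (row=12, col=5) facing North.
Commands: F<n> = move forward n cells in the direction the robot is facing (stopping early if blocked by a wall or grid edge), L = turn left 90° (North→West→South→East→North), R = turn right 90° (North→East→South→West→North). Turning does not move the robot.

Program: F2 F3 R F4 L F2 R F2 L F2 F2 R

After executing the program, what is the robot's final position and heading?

Answer: Final position: (row=11, col=5), facing East

Derivation:
Start: (row=12, col=5), facing North
  F2: move forward 1/2 (blocked), now at (row=11, col=5)
  F3: move forward 0/3 (blocked), now at (row=11, col=5)
  R: turn right, now facing East
  F4: move forward 0/4 (blocked), now at (row=11, col=5)
  L: turn left, now facing North
  F2: move forward 0/2 (blocked), now at (row=11, col=5)
  R: turn right, now facing East
  F2: move forward 0/2 (blocked), now at (row=11, col=5)
  L: turn left, now facing North
  F2: move forward 0/2 (blocked), now at (row=11, col=5)
  F2: move forward 0/2 (blocked), now at (row=11, col=5)
  R: turn right, now facing East
Final: (row=11, col=5), facing East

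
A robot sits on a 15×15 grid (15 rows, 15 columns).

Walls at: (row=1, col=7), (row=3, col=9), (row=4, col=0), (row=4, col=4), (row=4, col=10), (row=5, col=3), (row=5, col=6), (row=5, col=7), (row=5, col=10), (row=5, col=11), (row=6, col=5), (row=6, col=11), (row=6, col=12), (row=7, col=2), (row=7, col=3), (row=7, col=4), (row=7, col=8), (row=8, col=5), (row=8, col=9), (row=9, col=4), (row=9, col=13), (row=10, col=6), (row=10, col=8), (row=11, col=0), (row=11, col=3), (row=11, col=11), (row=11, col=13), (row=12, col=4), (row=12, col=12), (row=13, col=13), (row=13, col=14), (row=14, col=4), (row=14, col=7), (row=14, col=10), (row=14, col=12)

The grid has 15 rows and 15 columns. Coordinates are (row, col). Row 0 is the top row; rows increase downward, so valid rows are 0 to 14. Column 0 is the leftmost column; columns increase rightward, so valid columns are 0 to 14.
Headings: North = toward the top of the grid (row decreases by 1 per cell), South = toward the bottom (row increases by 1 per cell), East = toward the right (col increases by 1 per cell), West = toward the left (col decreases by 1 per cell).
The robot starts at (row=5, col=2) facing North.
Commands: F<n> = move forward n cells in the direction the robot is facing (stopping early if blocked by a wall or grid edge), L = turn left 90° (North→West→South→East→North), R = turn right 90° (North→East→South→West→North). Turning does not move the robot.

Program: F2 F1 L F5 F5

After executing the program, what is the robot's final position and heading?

Start: (row=5, col=2), facing North
  F2: move forward 2, now at (row=3, col=2)
  F1: move forward 1, now at (row=2, col=2)
  L: turn left, now facing West
  F5: move forward 2/5 (blocked), now at (row=2, col=0)
  F5: move forward 0/5 (blocked), now at (row=2, col=0)
Final: (row=2, col=0), facing West

Answer: Final position: (row=2, col=0), facing West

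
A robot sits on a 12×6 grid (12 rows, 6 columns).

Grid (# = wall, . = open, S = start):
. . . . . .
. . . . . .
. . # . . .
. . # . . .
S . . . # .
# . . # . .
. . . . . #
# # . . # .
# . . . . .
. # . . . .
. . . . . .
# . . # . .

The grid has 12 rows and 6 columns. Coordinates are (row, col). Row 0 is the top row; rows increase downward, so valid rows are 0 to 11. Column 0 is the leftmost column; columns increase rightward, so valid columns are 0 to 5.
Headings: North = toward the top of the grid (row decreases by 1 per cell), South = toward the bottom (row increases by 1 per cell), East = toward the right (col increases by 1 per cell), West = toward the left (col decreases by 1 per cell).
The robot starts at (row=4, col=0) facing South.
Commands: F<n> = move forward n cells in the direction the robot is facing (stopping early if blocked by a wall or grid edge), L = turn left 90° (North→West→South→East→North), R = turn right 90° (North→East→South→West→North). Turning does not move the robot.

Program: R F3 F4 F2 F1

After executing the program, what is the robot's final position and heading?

Answer: Final position: (row=4, col=0), facing West

Derivation:
Start: (row=4, col=0), facing South
  R: turn right, now facing West
  F3: move forward 0/3 (blocked), now at (row=4, col=0)
  F4: move forward 0/4 (blocked), now at (row=4, col=0)
  F2: move forward 0/2 (blocked), now at (row=4, col=0)
  F1: move forward 0/1 (blocked), now at (row=4, col=0)
Final: (row=4, col=0), facing West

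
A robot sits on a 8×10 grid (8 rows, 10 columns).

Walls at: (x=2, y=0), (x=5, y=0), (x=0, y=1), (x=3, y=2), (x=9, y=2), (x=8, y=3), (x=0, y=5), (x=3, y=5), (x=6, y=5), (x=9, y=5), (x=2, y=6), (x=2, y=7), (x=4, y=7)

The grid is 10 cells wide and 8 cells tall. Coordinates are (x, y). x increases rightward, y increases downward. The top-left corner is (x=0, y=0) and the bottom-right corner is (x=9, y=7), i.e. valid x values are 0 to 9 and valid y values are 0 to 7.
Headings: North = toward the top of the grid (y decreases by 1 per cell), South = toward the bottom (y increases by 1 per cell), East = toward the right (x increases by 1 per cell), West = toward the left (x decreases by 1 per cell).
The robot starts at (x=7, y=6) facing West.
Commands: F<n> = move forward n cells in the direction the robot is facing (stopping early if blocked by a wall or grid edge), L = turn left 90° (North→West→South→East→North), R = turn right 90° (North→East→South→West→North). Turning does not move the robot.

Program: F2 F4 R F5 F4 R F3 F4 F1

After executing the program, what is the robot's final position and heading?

Start: (x=7, y=6), facing West
  F2: move forward 2, now at (x=5, y=6)
  F4: move forward 2/4 (blocked), now at (x=3, y=6)
  R: turn right, now facing North
  F5: move forward 0/5 (blocked), now at (x=3, y=6)
  F4: move forward 0/4 (blocked), now at (x=3, y=6)
  R: turn right, now facing East
  F3: move forward 3, now at (x=6, y=6)
  F4: move forward 3/4 (blocked), now at (x=9, y=6)
  F1: move forward 0/1 (blocked), now at (x=9, y=6)
Final: (x=9, y=6), facing East

Answer: Final position: (x=9, y=6), facing East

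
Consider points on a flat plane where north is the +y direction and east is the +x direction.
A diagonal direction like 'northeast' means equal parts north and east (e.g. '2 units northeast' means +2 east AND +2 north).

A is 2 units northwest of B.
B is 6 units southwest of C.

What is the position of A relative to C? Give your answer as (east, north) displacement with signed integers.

Place C at the origin (east=0, north=0).
  B is 6 units southwest of C: delta (east=-6, north=-6); B at (east=-6, north=-6).
  A is 2 units northwest of B: delta (east=-2, north=+2); A at (east=-8, north=-4).
Therefore A relative to C: (east=-8, north=-4).

Answer: A is at (east=-8, north=-4) relative to C.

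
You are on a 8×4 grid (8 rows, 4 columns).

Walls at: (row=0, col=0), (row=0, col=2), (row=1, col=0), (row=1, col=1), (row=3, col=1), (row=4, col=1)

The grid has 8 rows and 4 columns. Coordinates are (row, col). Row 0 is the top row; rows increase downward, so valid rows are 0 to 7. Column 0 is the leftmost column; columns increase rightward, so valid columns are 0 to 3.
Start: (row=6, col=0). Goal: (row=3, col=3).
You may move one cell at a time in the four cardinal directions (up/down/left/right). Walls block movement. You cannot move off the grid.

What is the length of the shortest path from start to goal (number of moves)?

BFS from (row=6, col=0) until reaching (row=3, col=3):
  Distance 0: (row=6, col=0)
  Distance 1: (row=5, col=0), (row=6, col=1), (row=7, col=0)
  Distance 2: (row=4, col=0), (row=5, col=1), (row=6, col=2), (row=7, col=1)
  Distance 3: (row=3, col=0), (row=5, col=2), (row=6, col=3), (row=7, col=2)
  Distance 4: (row=2, col=0), (row=4, col=2), (row=5, col=3), (row=7, col=3)
  Distance 5: (row=2, col=1), (row=3, col=2), (row=4, col=3)
  Distance 6: (row=2, col=2), (row=3, col=3)  <- goal reached here
One shortest path (6 moves): (row=6, col=0) -> (row=6, col=1) -> (row=6, col=2) -> (row=6, col=3) -> (row=5, col=3) -> (row=4, col=3) -> (row=3, col=3)

Answer: Shortest path length: 6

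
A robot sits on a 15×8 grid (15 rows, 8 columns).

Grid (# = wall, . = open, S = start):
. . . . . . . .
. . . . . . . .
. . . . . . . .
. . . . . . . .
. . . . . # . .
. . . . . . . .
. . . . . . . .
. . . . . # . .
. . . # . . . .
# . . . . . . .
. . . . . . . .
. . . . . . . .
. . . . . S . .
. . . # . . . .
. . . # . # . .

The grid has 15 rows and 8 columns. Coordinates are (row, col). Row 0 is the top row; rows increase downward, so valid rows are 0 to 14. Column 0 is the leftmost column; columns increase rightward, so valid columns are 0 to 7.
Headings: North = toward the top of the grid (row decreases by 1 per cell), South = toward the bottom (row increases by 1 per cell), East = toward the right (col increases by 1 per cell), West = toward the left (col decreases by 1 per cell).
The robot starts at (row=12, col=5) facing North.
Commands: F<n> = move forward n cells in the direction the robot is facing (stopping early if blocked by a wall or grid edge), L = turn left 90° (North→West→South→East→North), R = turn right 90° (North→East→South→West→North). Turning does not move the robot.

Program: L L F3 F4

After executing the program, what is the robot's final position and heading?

Start: (row=12, col=5), facing North
  L: turn left, now facing West
  L: turn left, now facing South
  F3: move forward 1/3 (blocked), now at (row=13, col=5)
  F4: move forward 0/4 (blocked), now at (row=13, col=5)
Final: (row=13, col=5), facing South

Answer: Final position: (row=13, col=5), facing South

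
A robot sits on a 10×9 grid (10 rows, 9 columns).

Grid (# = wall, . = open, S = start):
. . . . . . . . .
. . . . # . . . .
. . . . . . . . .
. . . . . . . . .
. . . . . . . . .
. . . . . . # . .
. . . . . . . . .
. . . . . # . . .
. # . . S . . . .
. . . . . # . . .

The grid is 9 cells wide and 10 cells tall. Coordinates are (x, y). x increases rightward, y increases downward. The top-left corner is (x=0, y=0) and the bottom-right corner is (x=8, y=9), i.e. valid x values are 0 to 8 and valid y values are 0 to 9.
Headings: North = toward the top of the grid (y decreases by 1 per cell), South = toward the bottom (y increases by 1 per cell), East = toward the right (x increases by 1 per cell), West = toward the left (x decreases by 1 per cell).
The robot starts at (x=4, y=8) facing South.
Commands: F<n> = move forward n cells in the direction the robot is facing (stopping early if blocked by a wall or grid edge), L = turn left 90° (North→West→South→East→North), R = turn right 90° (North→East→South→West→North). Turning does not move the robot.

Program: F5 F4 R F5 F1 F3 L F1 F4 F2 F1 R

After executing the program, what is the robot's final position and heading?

Start: (x=4, y=8), facing South
  F5: move forward 1/5 (blocked), now at (x=4, y=9)
  F4: move forward 0/4 (blocked), now at (x=4, y=9)
  R: turn right, now facing West
  F5: move forward 4/5 (blocked), now at (x=0, y=9)
  F1: move forward 0/1 (blocked), now at (x=0, y=9)
  F3: move forward 0/3 (blocked), now at (x=0, y=9)
  L: turn left, now facing South
  F1: move forward 0/1 (blocked), now at (x=0, y=9)
  F4: move forward 0/4 (blocked), now at (x=0, y=9)
  F2: move forward 0/2 (blocked), now at (x=0, y=9)
  F1: move forward 0/1 (blocked), now at (x=0, y=9)
  R: turn right, now facing West
Final: (x=0, y=9), facing West

Answer: Final position: (x=0, y=9), facing West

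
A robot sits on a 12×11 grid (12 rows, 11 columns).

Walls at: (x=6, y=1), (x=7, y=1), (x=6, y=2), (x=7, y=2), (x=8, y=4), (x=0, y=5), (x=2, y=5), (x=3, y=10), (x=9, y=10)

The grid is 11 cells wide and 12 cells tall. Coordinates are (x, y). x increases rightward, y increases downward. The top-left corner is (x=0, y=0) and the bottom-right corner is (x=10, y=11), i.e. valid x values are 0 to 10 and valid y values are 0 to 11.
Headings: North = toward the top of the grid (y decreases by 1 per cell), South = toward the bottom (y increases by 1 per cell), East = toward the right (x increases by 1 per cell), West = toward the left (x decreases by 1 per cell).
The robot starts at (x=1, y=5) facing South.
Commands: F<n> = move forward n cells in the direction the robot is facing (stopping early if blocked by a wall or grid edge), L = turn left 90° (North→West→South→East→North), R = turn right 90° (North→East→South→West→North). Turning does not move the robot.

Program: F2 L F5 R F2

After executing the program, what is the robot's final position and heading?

Answer: Final position: (x=6, y=9), facing South

Derivation:
Start: (x=1, y=5), facing South
  F2: move forward 2, now at (x=1, y=7)
  L: turn left, now facing East
  F5: move forward 5, now at (x=6, y=7)
  R: turn right, now facing South
  F2: move forward 2, now at (x=6, y=9)
Final: (x=6, y=9), facing South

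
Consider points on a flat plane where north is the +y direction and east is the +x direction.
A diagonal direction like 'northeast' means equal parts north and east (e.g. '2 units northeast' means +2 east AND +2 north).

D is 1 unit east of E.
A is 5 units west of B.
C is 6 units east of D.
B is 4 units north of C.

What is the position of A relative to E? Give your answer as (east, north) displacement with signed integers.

Place E at the origin (east=0, north=0).
  D is 1 unit east of E: delta (east=+1, north=+0); D at (east=1, north=0).
  C is 6 units east of D: delta (east=+6, north=+0); C at (east=7, north=0).
  B is 4 units north of C: delta (east=+0, north=+4); B at (east=7, north=4).
  A is 5 units west of B: delta (east=-5, north=+0); A at (east=2, north=4).
Therefore A relative to E: (east=2, north=4).

Answer: A is at (east=2, north=4) relative to E.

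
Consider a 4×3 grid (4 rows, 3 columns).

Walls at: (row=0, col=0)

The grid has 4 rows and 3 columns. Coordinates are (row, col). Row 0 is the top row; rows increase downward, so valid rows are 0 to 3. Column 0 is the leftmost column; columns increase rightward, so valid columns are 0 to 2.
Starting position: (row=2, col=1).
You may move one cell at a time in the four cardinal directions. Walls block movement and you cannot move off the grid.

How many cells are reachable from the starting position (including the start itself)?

BFS flood-fill from (row=2, col=1):
  Distance 0: (row=2, col=1)
  Distance 1: (row=1, col=1), (row=2, col=0), (row=2, col=2), (row=3, col=1)
  Distance 2: (row=0, col=1), (row=1, col=0), (row=1, col=2), (row=3, col=0), (row=3, col=2)
  Distance 3: (row=0, col=2)
Total reachable: 11 (grid has 11 open cells total)

Answer: Reachable cells: 11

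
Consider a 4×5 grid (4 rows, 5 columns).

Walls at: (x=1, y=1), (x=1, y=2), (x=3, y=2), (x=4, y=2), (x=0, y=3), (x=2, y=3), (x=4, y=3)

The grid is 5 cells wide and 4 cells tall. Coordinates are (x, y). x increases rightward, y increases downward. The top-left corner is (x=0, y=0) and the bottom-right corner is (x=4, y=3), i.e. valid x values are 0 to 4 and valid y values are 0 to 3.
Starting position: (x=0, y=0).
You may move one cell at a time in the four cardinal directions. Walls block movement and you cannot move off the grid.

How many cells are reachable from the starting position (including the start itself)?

BFS flood-fill from (x=0, y=0):
  Distance 0: (x=0, y=0)
  Distance 1: (x=1, y=0), (x=0, y=1)
  Distance 2: (x=2, y=0), (x=0, y=2)
  Distance 3: (x=3, y=0), (x=2, y=1)
  Distance 4: (x=4, y=0), (x=3, y=1), (x=2, y=2)
  Distance 5: (x=4, y=1)
Total reachable: 11 (grid has 13 open cells total)

Answer: Reachable cells: 11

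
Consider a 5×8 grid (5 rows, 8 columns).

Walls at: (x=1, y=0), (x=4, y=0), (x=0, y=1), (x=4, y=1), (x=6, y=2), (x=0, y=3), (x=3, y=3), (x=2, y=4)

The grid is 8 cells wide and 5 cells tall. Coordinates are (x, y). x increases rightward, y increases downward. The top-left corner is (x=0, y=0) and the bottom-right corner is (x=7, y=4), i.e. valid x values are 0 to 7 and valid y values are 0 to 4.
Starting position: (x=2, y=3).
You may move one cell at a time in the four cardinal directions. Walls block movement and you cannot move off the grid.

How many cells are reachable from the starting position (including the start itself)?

Answer: Reachable cells: 31

Derivation:
BFS flood-fill from (x=2, y=3):
  Distance 0: (x=2, y=3)
  Distance 1: (x=2, y=2), (x=1, y=3)
  Distance 2: (x=2, y=1), (x=1, y=2), (x=3, y=2), (x=1, y=4)
  Distance 3: (x=2, y=0), (x=1, y=1), (x=3, y=1), (x=0, y=2), (x=4, y=2), (x=0, y=4)
  Distance 4: (x=3, y=0), (x=5, y=2), (x=4, y=3)
  Distance 5: (x=5, y=1), (x=5, y=3), (x=4, y=4)
  Distance 6: (x=5, y=0), (x=6, y=1), (x=6, y=3), (x=3, y=4), (x=5, y=4)
  Distance 7: (x=6, y=0), (x=7, y=1), (x=7, y=3), (x=6, y=4)
  Distance 8: (x=7, y=0), (x=7, y=2), (x=7, y=4)
Total reachable: 31 (grid has 32 open cells total)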